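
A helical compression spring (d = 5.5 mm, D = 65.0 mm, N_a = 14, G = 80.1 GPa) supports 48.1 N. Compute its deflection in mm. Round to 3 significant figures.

k = Gd⁴/(8D³N_a) = (80.1×10³)(5.5⁴)/(8·65.0³·14) = 2.383 N/mm
δ = F/k = 48.1 / 2.383 = 20.185 mm

20.2 mm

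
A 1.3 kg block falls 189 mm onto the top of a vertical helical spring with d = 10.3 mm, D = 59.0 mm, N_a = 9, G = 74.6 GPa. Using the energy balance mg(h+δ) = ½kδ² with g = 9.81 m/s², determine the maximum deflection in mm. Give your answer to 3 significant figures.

k = Gd⁴/(8D³N_a) = (74.6×10³)(10.3⁴)/(8·59.0³·9) = 56.78 N/mm
W = mg = 1.3 × 9.81 = 12.753 N
½kδ² − Wδ − Wh = 0 → δ = (W + √(W² + 2kWh))/k
δ = (12.753 + √(162.64 + 273718))/56.78 = (12.753 + 523.34)/56.78 = 9.4414 mm

9.44 mm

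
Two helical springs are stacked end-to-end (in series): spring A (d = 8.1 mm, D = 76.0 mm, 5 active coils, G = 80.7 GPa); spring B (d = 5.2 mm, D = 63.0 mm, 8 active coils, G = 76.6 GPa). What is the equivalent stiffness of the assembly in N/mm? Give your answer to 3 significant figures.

2.97 N/mm

k_A = Gd⁴/(8D³N_a) = (80.7×10³)(8.1⁴)/(8·76.0³·5) = 19.784 N/mm
k_B = Gd⁴/(8D³N_a) = (76.6×10³)(5.2⁴)/(8·63.0³·8) = 3.4998 N/mm
Series: 1/k_eq = 1/19.784 + 1/3.4998 = 0.33628; k_eq = 2.9737 N/mm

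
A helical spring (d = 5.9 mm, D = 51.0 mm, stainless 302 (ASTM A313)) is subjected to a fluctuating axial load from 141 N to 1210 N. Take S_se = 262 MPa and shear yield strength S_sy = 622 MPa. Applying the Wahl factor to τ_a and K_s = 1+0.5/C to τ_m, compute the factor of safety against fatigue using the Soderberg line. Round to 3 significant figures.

0.447

C = D/d = 51.0/5.9 = 8.6441; K_W = (4C−1)/(4C−4)+0.615/C = 1.1693; K_s = 1+0.5/C = 1.0578
F_a = (F_max−F_min)/2 = 534.5 N; F_m = (F_max+F_min)/2 = 675.5 N
τ_a = K_W·8F_aD/(πd³) = 1.1693 × 337.99 = 395.2 MPa
τ_m = K_s·8F_mD/(πd³) = 1.0578 × 427.15 = 451.86 MPa
Soderberg: 1/n_f = τ_a/S_se + τ_m/S_sy = 395.2/262 + 451.86/622 = 1.50839 + 0.72646 = 2.2348
n_f = 1/2.2348 = 0.4475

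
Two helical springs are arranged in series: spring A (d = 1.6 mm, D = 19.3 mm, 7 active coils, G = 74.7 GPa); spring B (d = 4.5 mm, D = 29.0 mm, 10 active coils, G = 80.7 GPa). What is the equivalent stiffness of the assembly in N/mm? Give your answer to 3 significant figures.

1.13 N/mm

k_A = Gd⁴/(8D³N_a) = (74.7×10³)(1.6⁴)/(8·19.3³·7) = 1.216 N/mm
k_B = Gd⁴/(8D³N_a) = (80.7×10³)(4.5⁴)/(8·29.0³·10) = 16.961 N/mm
Series: 1/k_eq = 1/1.216 + 1/16.961 = 0.88132; k_eq = 1.1347 N/mm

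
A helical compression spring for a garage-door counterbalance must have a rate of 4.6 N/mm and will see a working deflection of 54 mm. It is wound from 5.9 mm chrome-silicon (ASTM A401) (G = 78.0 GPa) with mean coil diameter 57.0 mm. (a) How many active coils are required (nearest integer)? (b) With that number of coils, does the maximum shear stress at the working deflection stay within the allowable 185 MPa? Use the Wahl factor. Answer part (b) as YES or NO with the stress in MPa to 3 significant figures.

(a) 14 coils; (b) NO, τ_max = 200 MPa

N_a = Gd⁴/(8D³k) = (78.0×10³)(5.9⁴)/(8·57.0³·4.6) = 13.87 → N_a = 14
Actual rate k = Gd⁴/(8D³·14) = 4.5568 N/mm
Working load F = kδ = 4.5568·54 = 246.07 N
C = 57.0/5.9 = 9.6610; K_W = (4C−1)/(4C−4)+0.615/C = 1.1503
τ_max = K_W·8FD/(πd³) = 1.1503·173.91 = 200.04 MPa
τ_max > 185 MPa → exceeds allowable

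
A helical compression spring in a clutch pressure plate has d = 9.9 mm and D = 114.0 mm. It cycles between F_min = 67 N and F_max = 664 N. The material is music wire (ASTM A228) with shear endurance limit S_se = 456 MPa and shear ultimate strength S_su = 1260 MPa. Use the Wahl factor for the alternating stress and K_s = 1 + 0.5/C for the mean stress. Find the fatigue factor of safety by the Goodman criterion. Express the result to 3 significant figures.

C = D/d = 114.0/9.9 = 11.5152; K_W = (4C−1)/(4C−4)+0.615/C = 1.1247; K_s = 1+0.5/C = 1.0434
F_a = (F_max−F_min)/2 = 298.5 N; F_m = (F_max+F_min)/2 = 365.5 N
τ_a = K_W·8F_aD/(πd³) = 1.1247 × 89.307 = 100.45 MPa
τ_m = K_s·8F_mD/(πd³) = 1.0434 × 109.35 = 114.1 MPa
Goodman: 1/n_f = τ_a/S_se + τ_m/S_su = 100.45/456 + 114.1/1260 = 0.22028 + 0.09056 = 0.31083
n_f = 1/0.31083 = 3.217

3.22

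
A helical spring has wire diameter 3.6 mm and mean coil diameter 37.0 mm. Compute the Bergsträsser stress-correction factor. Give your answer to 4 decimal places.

1.1312

C = D/d = 37.0/3.6 = 10.2778
K_B = (4C+2)/(4C−3) = 43.111/38.111 = 1.1312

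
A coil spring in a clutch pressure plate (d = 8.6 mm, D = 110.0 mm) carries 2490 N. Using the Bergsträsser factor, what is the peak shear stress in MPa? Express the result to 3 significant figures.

Spring index C = D/d = 110.0/8.6 = 12.7907
K_B = (4C+2)/(4C−3) = 53.163/48.163 = 1.1038
τ₀ = 8FD/(πd³) = 8·2490·110.0/(π·8.6³) = 2.1912e+06/1998.2 = 1096.6 MPa
τ_max = K·τ₀ = 1.1038 × 1096.6 = 1210.4 MPa

1210 MPa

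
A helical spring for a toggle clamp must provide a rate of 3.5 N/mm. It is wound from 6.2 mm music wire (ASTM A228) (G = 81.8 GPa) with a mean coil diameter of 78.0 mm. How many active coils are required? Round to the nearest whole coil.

9

N_a = Gd⁴/(8D³k) = (81.8×10³ × 6.2⁴)/(8 × 78.0³ × 3.5)
    = 1.2087e+08 / 1.32875e+07 = 9.097 → 9 coils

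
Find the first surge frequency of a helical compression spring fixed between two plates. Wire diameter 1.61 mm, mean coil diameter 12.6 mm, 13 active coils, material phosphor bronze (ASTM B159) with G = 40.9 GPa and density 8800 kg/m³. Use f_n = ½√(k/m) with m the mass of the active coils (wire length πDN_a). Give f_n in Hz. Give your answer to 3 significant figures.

k = Gd⁴/(8D³N_a) = (40.9×10³)(1.61⁴)/(8·12.6³·13) = 1.3209 N/mm = 1320.9 N/m
Wire length L = πDN_a = π·12.6·13 = 514.59 mm
m = ρ·(πd²/4)·L = 8800 × 2.0358×10⁻⁶ m² × 0.51459 m = 0.0092191 kg
f_n = ½√(k/m) = 0.5·√(1320.9/0.0092191) = 0.5·√(1.4328e+05) = 189.26 Hz

189 Hz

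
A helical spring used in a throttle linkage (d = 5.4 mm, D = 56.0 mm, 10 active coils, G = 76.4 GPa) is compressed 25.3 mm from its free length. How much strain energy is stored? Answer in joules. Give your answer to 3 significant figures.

1.48 J

k = Gd⁴/(8D³N_a) = (76.4×10³)(5.4⁴)/(8·56.0³·10) = 4.624 N/mm
U = ½kδ² = 0.5 × 4.624 × 25.3² = 1479.9 N·mm = 1.4799 J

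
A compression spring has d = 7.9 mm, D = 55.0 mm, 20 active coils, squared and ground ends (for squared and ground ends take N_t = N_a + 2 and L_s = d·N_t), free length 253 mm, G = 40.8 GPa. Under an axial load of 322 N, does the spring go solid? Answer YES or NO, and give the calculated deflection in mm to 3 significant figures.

NO, δ = 53.9 mm

k = Gd⁴/(8D³N_a) = (40.8×10³)(7.9⁴)/(8·55.0³·20) = 5.9698 N/mm
N_t = 22; L_s = 7.9·22 = 173.8 mm; δ_solid = L₀ − L_s = 253 − 173.8 = 79.2 mm
δ = F/k = 322/5.9698 = 53.938 mm
δ < δ_solid → spring does not go solid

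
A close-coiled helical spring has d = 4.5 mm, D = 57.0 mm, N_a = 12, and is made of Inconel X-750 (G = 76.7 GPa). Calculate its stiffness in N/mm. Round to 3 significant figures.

k = Gd⁴/(8D³N_a) = (76.7×10³ × 4.5⁴) / (8 × 57.0³ × 12)
  = 3.14518e+07 / 1.77785e+07 = 1.7691 N/mm

1.77 N/mm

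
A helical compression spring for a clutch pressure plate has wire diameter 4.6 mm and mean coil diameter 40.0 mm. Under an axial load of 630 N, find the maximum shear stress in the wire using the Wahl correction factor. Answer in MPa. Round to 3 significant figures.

Spring index C = D/d = 40.0/4.6 = 8.6957
K_W = (4C−1)/(4C−4) + 0.615/C = 33.783/30.783 + 0.0707 = 1.1682
τ₀ = 8FD/(πd³) = 8·630·40.0/(π·4.6³) = 201600/305.79 = 659.28 MPa
τ_max = K·τ₀ = 1.1682 × 659.28 = 770.15 MPa

770 MPa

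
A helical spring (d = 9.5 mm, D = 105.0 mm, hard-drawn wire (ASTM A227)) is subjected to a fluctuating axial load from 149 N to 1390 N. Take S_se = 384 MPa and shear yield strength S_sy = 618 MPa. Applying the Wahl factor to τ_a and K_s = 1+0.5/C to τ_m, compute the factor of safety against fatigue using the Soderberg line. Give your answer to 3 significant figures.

1.03

C = D/d = 105.0/9.5 = 11.0526; K_W = (4C−1)/(4C−4)+0.615/C = 1.1303; K_s = 1+0.5/C = 1.0452
F_a = (F_max−F_min)/2 = 620.5 N; F_m = (F_max+F_min)/2 = 769.5 N
τ_a = K_W·8F_aD/(πd³) = 1.1303 × 193.51 = 218.71 MPa
τ_m = K_s·8F_mD/(πd³) = 1.0452 × 239.98 = 250.83 MPa
Soderberg: 1/n_f = τ_a/S_se + τ_m/S_sy = 218.71/384 + 250.83/618 = 0.56957 + 0.40588 = 0.97544
n_f = 1/0.97544 = 1.025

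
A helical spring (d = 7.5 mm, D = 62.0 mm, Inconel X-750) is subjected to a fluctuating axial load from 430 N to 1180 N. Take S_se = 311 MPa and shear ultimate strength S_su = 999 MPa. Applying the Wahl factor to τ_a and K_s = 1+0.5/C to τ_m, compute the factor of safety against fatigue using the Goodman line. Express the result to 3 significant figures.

1.17

C = D/d = 62.0/7.5 = 8.2667; K_W = (4C−1)/(4C−4)+0.615/C = 1.1776; K_s = 1+0.5/C = 1.0605
F_a = (F_max−F_min)/2 = 375 N; F_m = (F_max+F_min)/2 = 805 N
τ_a = K_W·8F_aD/(πd³) = 1.1776 × 140.34 = 165.26 MPa
τ_m = K_s·8F_mD/(πd³) = 1.0605 × 301.26 = 319.48 MPa
Goodman: 1/n_f = τ_a/S_se + τ_m/S_su = 165.26/311 + 319.48/999 = 0.53140 + 0.31980 = 0.8512
n_f = 1/0.8512 = 1.175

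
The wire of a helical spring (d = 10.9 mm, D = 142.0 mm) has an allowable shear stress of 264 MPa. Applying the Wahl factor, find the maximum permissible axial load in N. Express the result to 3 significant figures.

852 N

C = D/d = 142.0/10.9 = 13.0275
K_W = (4C−1)/(4C−4) + 0.615/C = 51.110/48.110 + 0.0472 = 1.1096
τ_max = K·8FD/(πd³) → F_max = τ_allow·πd³/(8DK)
F_max = 264·π·10.9³/(8·142.0·1.1096) = 1.0741e+06/1260.5 = 852.12 N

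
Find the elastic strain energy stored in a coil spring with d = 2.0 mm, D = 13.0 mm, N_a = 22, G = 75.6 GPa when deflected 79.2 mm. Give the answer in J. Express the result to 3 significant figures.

9.81 J

k = Gd⁴/(8D³N_a) = (75.6×10³)(2.0⁴)/(8·13.0³·22) = 3.1282 N/mm
U = ½kδ² = 0.5 × 3.1282 × 79.2² = 9811.1 N·mm = 9.8111 J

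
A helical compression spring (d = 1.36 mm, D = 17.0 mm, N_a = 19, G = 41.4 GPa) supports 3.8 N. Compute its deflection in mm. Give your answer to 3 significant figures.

20.0 mm

k = Gd⁴/(8D³N_a) = (41.4×10³)(1.36⁴)/(8·17.0³·19) = 0.18966 N/mm
δ = F/k = 3.8 / 0.18966 = 20.036 mm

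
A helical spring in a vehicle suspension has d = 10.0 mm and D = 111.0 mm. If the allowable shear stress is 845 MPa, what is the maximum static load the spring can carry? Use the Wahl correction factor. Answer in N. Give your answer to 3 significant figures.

C = D/d = 111.0/10.0 = 11.1000
K_W = (4C−1)/(4C−4) + 0.615/C = 43.400/40.400 + 0.0554 = 1.1297
τ_max = K·8FD/(πd³) → F_max = τ_allow·πd³/(8DK)
F_max = 845·π·10.0³/(8·111.0·1.1297) = 2.6546e+06/1003.1 = 2646.3 N

2650 N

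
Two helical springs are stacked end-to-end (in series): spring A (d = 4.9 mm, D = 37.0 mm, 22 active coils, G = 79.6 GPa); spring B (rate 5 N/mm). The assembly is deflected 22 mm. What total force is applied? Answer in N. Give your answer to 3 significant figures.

55.8 N

k_A = Gd⁴/(8D³N_a) = (79.6×10³)(4.9⁴)/(8·37.0³·22) = 5.1473 N/mm
Series: 1/k_eq = 1/5.1473 + 1/5 = 0.39428; k_eq = 2.5363 N/mm
F = k_eq·δ = 2.5363·22 = 55.798 N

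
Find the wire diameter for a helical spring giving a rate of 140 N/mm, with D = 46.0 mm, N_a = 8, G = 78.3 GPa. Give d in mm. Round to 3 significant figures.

d = (8D³N_a·k / G)^(1/4) = (8·46.0³·8·140 / (78.3×10³))^0.25
  = (11138)^0.25 = 10.2732 mm

10.3 mm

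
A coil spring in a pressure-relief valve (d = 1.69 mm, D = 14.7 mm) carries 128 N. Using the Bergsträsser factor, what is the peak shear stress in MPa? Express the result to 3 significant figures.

1150 MPa

Spring index C = D/d = 14.7/1.69 = 8.6982
K_B = (4C+2)/(4C−3) = 36.793/31.793 = 1.1573
τ₀ = 8FD/(πd³) = 8·128·14.7/(π·1.69³) = 15052.8/15.164 = 992.68 MPa
τ_max = K·τ₀ = 1.1573 × 992.68 = 1148.8 MPa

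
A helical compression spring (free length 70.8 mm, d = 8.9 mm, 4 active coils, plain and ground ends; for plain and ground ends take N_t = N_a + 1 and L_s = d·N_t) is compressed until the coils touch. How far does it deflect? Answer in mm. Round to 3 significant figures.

26.3 mm

N_t = 5; L_s = 8.9·5 = 44.5 mm
δ_solid = L₀ − L_s = 70.8 − 44.5 = 26.3 mm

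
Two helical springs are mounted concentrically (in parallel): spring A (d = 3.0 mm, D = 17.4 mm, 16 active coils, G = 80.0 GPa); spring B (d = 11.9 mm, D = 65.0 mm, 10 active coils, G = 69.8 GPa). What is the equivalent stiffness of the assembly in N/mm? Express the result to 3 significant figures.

73.3 N/mm

k_A = Gd⁴/(8D³N_a) = (80.0×10³)(3.0⁴)/(8·17.4³·16) = 9.6099 N/mm
k_B = Gd⁴/(8D³N_a) = (69.8×10³)(11.9⁴)/(8·65.0³·10) = 63.711 N/mm
Parallel: k_eq = 9.6099 + 63.711 = 73.321 N/mm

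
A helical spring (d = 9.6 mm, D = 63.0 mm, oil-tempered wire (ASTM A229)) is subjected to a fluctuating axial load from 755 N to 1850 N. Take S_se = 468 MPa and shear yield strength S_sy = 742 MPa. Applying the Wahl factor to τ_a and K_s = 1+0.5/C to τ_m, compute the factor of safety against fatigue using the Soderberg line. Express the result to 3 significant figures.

C = D/d = 63.0/9.6 = 6.5625; K_W = (4C−1)/(4C−4)+0.615/C = 1.2285; K_s = 1+0.5/C = 1.0762
F_a = (F_max−F_min)/2 = 547.5 N; F_m = (F_max+F_min)/2 = 1302.5 N
τ_a = K_W·8F_aD/(πd³) = 1.2285 × 99.278 = 121.97 MPa
τ_m = K_s·8F_mD/(πd³) = 1.0762 × 236.18 = 254.18 MPa
Soderberg: 1/n_f = τ_a/S_se + τ_m/S_sy = 121.97/468 + 254.18/742 = 0.26061 + 0.34255 = 0.60317
n_f = 1/0.60317 = 1.658

1.66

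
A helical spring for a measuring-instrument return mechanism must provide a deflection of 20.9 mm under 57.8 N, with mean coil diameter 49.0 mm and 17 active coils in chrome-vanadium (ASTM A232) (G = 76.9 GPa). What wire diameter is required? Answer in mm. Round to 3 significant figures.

4.90 mm

Required rate k = F/δ = 57.8/20.9 = 2.7656 N/mm
d = (8D³N_a·k / G)^(1/4) = (8·49.0³·17·2.7656 / (76.9×10³))^0.25
  = (575.42)^0.25 = 4.8977 mm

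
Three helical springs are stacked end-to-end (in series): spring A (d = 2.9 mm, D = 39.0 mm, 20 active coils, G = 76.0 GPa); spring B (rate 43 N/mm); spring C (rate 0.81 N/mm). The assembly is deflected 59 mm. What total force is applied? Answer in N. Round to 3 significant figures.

19.5 N

k_A = Gd⁴/(8D³N_a) = (76.0×10³)(2.9⁴)/(8·39.0³·20) = 0.56636 N/mm
Series: 1/k_eq = 1/0.56636 + 1/43 + 1/0.81 = 3.0235; k_eq = 0.33074 N/mm
F = k_eq·δ = 0.33074·59 = 19.514 N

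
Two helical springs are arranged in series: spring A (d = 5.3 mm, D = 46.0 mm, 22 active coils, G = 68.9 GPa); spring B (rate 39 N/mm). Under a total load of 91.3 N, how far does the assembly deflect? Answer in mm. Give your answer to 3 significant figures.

k_A = Gd⁴/(8D³N_a) = (68.9×10³)(5.3⁴)/(8·46.0³·22) = 3.1735 N/mm
Series: 1/k_eq = 1/3.1735 + 1/39 = 0.34075; k_eq = 2.9347 N/mm
δ = F/k_eq = 91.3/2.9347 = 31.111 mm

31.1 mm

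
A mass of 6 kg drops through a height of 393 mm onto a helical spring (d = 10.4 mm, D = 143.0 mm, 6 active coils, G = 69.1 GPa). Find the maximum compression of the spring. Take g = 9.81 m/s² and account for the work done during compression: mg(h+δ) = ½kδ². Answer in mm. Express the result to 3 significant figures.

100 mm

k = Gd⁴/(8D³N_a) = (69.1×10³)(10.4⁴)/(8·143.0³·6) = 5.7592 N/mm
W = mg = 6 × 9.81 = 58.86 N
½kδ² − Wδ − Wh = 0 → δ = (W + √(W² + 2kWh))/k
δ = (58.86 + √(3464.5 + 266443))/5.7592 = (58.86 + 519.53)/5.7592 = 100.43 mm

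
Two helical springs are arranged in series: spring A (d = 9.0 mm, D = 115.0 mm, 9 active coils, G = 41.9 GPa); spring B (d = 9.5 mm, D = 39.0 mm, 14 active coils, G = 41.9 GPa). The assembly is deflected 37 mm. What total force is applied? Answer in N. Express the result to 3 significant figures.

k_A = Gd⁴/(8D³N_a) = (41.9×10³)(9.0⁴)/(8·115.0³·9) = 2.5105 N/mm
k_B = Gd⁴/(8D³N_a) = (41.9×10³)(9.5⁴)/(8·39.0³·14) = 51.368 N/mm
Series: 1/k_eq = 1/2.5105 + 1/51.368 = 0.4178; k_eq = 2.3935 N/mm
F = k_eq·δ = 2.3935·37 = 88.56 N

88.6 N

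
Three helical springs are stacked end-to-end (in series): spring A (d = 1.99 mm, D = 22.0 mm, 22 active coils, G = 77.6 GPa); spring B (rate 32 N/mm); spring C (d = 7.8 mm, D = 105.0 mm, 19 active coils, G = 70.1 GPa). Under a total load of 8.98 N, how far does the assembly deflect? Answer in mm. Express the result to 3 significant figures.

20.2 mm

k_A = Gd⁴/(8D³N_a) = (77.6×10³)(1.99⁴)/(8·22.0³·22) = 0.64937 N/mm
k_C = Gd⁴/(8D³N_a) = (70.1×10³)(7.8⁴)/(8·105.0³·19) = 1.4746 N/mm
Series: 1/k_eq = 1/0.64937 + 1/32 + 1/1.4746 = 2.2493; k_eq = 0.44458 N/mm
δ = F/k_eq = 8.98/0.44458 = 20.199 mm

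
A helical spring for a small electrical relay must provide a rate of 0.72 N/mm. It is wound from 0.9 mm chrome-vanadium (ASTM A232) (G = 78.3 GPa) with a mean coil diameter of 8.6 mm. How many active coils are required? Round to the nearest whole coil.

14

N_a = Gd⁴/(8D³k) = (78.3×10³ × 0.9⁴)/(8 × 8.6³ × 0.72)
    = 51372.6 / 3663.68 = 14.02 → 14 coils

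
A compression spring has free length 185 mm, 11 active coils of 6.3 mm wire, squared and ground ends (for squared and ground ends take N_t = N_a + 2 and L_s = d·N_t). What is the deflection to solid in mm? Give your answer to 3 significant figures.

103 mm

N_t = 13; L_s = 6.3·13 = 81.9 mm
δ_solid = L₀ − L_s = 185 − 81.9 = 103.1 mm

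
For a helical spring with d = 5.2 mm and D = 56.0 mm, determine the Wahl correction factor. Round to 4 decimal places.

1.1339

C = D/d = 56.0/5.2 = 10.7692
K_W = (4C−1)/(4C−4) + 0.615/C = 42.077/39.077 + 0.0571 = 1.1339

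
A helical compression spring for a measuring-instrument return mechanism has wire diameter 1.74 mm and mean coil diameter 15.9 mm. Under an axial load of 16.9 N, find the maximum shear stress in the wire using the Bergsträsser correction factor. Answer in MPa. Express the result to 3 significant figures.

149 MPa

Spring index C = D/d = 15.9/1.74 = 9.1379
K_B = (4C+2)/(4C−3) = 38.552/33.552 = 1.1490
τ₀ = 8FD/(πd³) = 8·16.9·15.9/(π·1.74³) = 2149.68/16.55 = 129.89 MPa
τ_max = K·τ₀ = 1.1490 × 129.89 = 149.25 MPa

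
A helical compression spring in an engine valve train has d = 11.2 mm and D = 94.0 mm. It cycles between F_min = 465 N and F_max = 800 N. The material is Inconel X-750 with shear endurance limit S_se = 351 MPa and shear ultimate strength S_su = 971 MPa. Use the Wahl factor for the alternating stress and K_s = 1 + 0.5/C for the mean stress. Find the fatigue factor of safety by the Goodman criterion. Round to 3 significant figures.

4.69

C = D/d = 94.0/11.2 = 8.3929; K_W = (4C−1)/(4C−4)+0.615/C = 1.1747; K_s = 1+0.5/C = 1.0596
F_a = (F_max−F_min)/2 = 167.5 N; F_m = (F_max+F_min)/2 = 632.5 N
τ_a = K_W·8F_aD/(πd³) = 1.1747 × 28.538 = 33.525 MPa
τ_m = K_s·8F_mD/(πd³) = 1.0596 × 107.76 = 114.18 MPa
Goodman: 1/n_f = τ_a/S_se + τ_m/S_su = 33.525/351 + 114.18/971 = 0.09551 + 0.11759 = 0.21311
n_f = 1/0.21311 = 4.692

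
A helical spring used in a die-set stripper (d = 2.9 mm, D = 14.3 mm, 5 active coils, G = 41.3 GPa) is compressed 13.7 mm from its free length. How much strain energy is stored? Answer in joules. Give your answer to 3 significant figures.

k = Gd⁴/(8D³N_a) = (41.3×10³)(2.9⁴)/(8·14.3³·5) = 24.973 N/mm
U = ½kδ² = 0.5 × 24.973 × 13.7² = 2343.6 N·mm = 2.3436 J

2.34 J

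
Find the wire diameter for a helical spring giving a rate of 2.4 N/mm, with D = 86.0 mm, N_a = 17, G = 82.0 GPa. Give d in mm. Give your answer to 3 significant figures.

7.09 mm

d = (8D³N_a·k / G)^(1/4) = (8·86.0³·17·2.4 / (82.0×10³))^0.25
  = (2531.8)^0.25 = 7.0935 mm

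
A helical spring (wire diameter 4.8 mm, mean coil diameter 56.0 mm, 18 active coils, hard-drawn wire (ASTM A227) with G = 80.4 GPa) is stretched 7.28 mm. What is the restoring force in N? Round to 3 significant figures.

12.3 N

k = Gd⁴/(8D³N_a) = (80.4×10³)(4.8⁴)/(8·56.0³·18) = 1.6877 N/mm
F = k·δ = 1.6877 × 7.28 = 12.286 N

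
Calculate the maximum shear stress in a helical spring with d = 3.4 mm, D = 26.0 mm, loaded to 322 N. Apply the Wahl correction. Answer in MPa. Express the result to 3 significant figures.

647 MPa

Spring index C = D/d = 26.0/3.4 = 7.6471
K_W = (4C−1)/(4C−4) + 0.615/C = 29.588/26.588 + 0.0804 = 1.1933
τ₀ = 8FD/(πd³) = 8·322·26.0/(π·3.4³) = 66976/123.48 = 542.42 MPa
τ_max = K·τ₀ = 1.1933 × 542.42 = 647.24 MPa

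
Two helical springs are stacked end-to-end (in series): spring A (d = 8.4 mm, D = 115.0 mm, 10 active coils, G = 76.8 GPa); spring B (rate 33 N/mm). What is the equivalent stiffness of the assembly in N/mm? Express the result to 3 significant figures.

2.87 N/mm

k_A = Gd⁴/(8D³N_a) = (76.8×10³)(8.4⁴)/(8·115.0³·10) = 3.1426 N/mm
Series: 1/k_eq = 1/3.1426 + 1/33 = 0.34851; k_eq = 2.8694 N/mm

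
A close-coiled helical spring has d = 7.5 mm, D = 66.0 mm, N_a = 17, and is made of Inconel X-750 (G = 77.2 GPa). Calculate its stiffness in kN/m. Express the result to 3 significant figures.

k = Gd⁴/(8D³N_a) = (77.2×10³ × 7.5⁴) / (8 × 66.0³ × 17)
  = 2.44266e+08 / 3.90995e+07 = 6.2473 N/mm

6.25 kN/m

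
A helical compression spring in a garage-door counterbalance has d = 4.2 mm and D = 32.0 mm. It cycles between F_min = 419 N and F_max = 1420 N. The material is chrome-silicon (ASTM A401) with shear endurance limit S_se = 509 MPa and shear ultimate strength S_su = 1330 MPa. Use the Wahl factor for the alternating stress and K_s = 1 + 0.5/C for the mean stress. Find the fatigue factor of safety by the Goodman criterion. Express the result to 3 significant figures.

C = D/d = 32.0/4.2 = 7.6190; K_W = (4C−1)/(4C−4)+0.615/C = 1.1940; K_s = 1+0.5/C = 1.0656
F_a = (F_max−F_min)/2 = 500.5 N; F_m = (F_max+F_min)/2 = 919.5 N
τ_a = K_W·8F_aD/(πd³) = 1.1940 × 550.49 = 657.3 MPa
τ_m = K_s·8F_mD/(πd³) = 1.0656 × 1011.3 = 1077.7 MPa
Goodman: 1/n_f = τ_a/S_se + τ_m/S_su = 657.3/509 + 1077.7/1330 = 1.29135 + 0.81030 = 2.1016
n_f = 1/2.1016 = 0.4758

0.476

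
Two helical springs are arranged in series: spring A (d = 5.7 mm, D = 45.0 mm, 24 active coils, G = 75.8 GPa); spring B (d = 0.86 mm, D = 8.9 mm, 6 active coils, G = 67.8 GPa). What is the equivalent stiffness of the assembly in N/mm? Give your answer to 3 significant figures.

k_A = Gd⁴/(8D³N_a) = (75.8×10³)(5.7⁴)/(8·45.0³·24) = 4.5733 N/mm
k_B = Gd⁴/(8D³N_a) = (67.8×10³)(0.86⁴)/(8·8.9³·6) = 1.096 N/mm
Series: 1/k_eq = 1/4.5733 + 1/1.096 = 1.1311; k_eq = 0.88412 N/mm

0.884 N/mm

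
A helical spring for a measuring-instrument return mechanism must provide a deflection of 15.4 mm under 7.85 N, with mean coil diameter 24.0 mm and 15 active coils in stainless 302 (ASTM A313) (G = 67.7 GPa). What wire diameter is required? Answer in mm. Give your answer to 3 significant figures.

Required rate k = F/δ = 7.85/15.4 = 0.50974 N/mm
d = (8D³N_a·k / G)^(1/4) = (8·24.0³·15·0.50974 / (67.7×10³))^0.25
  = (12.49)^0.25 = 1.8799 mm

1.88 mm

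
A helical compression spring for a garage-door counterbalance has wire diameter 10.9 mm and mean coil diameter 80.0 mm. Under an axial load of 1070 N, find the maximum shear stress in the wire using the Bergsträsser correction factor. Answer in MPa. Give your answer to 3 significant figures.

200 MPa

Spring index C = D/d = 80.0/10.9 = 7.3394
K_B = (4C+2)/(4C−3) = 31.358/26.358 = 1.1897
τ₀ = 8FD/(πd³) = 8·1070·80.0/(π·10.9³) = 684800/4068.5 = 168.32 MPa
τ_max = K·τ₀ = 1.1897 × 168.32 = 200.25 MPa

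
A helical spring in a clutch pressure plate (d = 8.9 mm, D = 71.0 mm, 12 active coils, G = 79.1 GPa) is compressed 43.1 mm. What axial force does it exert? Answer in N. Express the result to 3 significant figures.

623 N

k = Gd⁴/(8D³N_a) = (79.1×10³)(8.9⁴)/(8·71.0³·12) = 14.444 N/mm
F = k·δ = 14.444 × 43.1 = 622.54 N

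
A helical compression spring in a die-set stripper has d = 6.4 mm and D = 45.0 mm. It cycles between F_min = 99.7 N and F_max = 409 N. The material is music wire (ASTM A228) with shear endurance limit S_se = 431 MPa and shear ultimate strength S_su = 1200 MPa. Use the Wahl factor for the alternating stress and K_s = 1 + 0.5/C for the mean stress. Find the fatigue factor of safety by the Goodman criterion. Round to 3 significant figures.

C = D/d = 45.0/6.4 = 7.0312; K_W = (4C−1)/(4C−4)+0.615/C = 1.2118; K_s = 1+0.5/C = 1.0711
F_a = (F_max−F_min)/2 = 154.65 N; F_m = (F_max+F_min)/2 = 254.35 N
τ_a = K_W·8F_aD/(πd³) = 1.2118 × 67.602 = 81.922 MPa
τ_m = K_s·8F_mD/(πd³) = 1.0711 × 111.18 = 119.09 MPa
Goodman: 1/n_f = τ_a/S_se + τ_m/S_su = 81.922/431 + 119.09/1200 = 0.19007 + 0.09924 = 0.28932
n_f = 1/0.28932 = 3.456

3.46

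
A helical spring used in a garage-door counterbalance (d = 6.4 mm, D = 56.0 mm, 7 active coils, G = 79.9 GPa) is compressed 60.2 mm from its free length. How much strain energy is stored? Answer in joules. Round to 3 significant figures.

24.7 J

k = Gd⁴/(8D³N_a) = (79.9×10³)(6.4⁴)/(8·56.0³·7) = 13.631 N/mm
U = ½kδ² = 0.5 × 13.631 × 60.2² = 24699 N·mm = 24.699 J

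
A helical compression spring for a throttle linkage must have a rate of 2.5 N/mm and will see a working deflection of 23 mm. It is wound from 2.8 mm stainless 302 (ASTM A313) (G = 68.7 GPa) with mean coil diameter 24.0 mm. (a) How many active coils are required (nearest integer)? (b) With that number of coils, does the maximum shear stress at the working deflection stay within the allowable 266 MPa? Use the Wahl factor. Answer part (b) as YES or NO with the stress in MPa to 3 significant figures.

N_a = Gd⁴/(8D³k) = (68.7×10³)(2.8⁴)/(8·24.0³·2.5) = 15.27 → N_a = 15
Actual rate k = Gd⁴/(8D³·15) = 2.5455 N/mm
Working load F = kδ = 2.5455·23 = 58.547 N
C = 24.0/2.8 = 8.5714; K_W = (4C−1)/(4C−4)+0.615/C = 1.1708
τ_max = K_W·8FD/(πd³) = 1.1708·163 = 190.84 MPa
τ_max ≤ 266 MPa → acceptable

(a) 15 coils; (b) YES, τ_max = 191 MPa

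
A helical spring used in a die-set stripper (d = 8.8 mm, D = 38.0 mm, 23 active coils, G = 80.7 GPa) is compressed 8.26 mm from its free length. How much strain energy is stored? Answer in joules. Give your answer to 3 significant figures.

1.64 J

k = Gd⁴/(8D³N_a) = (80.7×10³)(8.8⁴)/(8·38.0³·23) = 47.933 N/mm
U = ½kδ² = 0.5 × 47.933 × 8.26² = 1635.2 N·mm = 1.6352 J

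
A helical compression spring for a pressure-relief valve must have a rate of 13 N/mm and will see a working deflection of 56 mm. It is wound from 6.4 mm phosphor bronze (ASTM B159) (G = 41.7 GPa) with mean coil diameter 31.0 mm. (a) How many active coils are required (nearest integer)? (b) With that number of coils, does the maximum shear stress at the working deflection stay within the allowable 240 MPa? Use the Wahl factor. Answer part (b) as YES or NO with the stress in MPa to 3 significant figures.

(a) 23 coils; (b) NO, τ_max = 285 MPa

N_a = Gd⁴/(8D³k) = (41.7×10³)(6.4⁴)/(8·31.0³·13) = 22.58 → N_a = 23
Actual rate k = Gd⁴/(8D³·23) = 12.763 N/mm
Working load F = kδ = 12.763·56 = 714.73 N
C = 31.0/6.4 = 4.8438; K_W = (4C−1)/(4C−4)+0.615/C = 1.3221
τ_max = K_W·8FD/(πd³) = 1.3221·215.23 = 284.55 MPa
τ_max > 240 MPa → exceeds allowable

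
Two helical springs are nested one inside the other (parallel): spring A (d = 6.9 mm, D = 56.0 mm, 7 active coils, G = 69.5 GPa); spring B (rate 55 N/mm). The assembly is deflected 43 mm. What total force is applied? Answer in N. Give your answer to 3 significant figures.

3050 N

k_A = Gd⁴/(8D³N_a) = (69.5×10³)(6.9⁴)/(8·56.0³·7) = 16.019 N/mm
Parallel: k_eq = 16.019 + 55 = 71.019 N/mm
F = k_eq·δ = 71.019·43 = 3053.8 N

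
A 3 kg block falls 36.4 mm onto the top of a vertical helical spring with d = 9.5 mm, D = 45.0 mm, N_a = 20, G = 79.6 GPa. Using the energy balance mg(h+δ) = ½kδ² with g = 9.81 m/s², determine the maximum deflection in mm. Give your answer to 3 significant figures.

k = Gd⁴/(8D³N_a) = (79.6×10³)(9.5⁴)/(8·45.0³·20) = 44.468 N/mm
W = mg = 3 × 9.81 = 29.43 N
½kδ² − Wδ − Wh = 0 → δ = (W + √(W² + 2kWh))/k
δ = (29.43 + √(866.12 + 95273.4))/44.468 = (29.43 + 310.06)/44.468 = 7.6345 mm

7.63 mm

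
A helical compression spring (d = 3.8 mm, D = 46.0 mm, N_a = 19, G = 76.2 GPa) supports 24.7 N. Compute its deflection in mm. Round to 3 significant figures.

23.0 mm

k = Gd⁴/(8D³N_a) = (76.2×10³)(3.8⁴)/(8·46.0³·19) = 1.0739 N/mm
δ = F/k = 24.7 / 1.0739 = 23 mm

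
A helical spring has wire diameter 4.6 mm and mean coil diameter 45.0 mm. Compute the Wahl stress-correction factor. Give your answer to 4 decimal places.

1.1483

C = D/d = 45.0/4.6 = 9.7826
K_W = (4C−1)/(4C−4) + 0.615/C = 38.130/35.130 + 0.0629 = 1.1483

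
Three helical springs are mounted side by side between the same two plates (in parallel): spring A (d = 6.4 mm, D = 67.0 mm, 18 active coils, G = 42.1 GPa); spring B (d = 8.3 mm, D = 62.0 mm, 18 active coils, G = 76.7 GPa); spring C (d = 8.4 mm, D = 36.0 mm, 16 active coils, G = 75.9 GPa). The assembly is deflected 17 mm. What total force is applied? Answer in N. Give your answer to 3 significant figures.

k_A = Gd⁴/(8D³N_a) = (42.1×10³)(6.4⁴)/(8·67.0³·18) = 1.6309 N/mm
k_B = Gd⁴/(8D³N_a) = (76.7×10³)(8.3⁴)/(8·62.0³·18) = 10.606 N/mm
k_C = Gd⁴/(8D³N_a) = (75.9×10³)(8.4⁴)/(8·36.0³·16) = 63.276 N/mm
Parallel: k_eq = 1.6309 + 10.606 + 63.276 = 75.514 N/mm
F = k_eq·δ = 75.514·17 = 1283.7 N

1280 N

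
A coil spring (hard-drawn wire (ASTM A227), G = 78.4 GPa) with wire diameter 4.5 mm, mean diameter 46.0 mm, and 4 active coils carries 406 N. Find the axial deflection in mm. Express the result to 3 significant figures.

39.3 mm

k = Gd⁴/(8D³N_a) = (78.4×10³)(4.5⁴)/(8·46.0³·4) = 10.321 N/mm
δ = F/k = 406 / 10.321 = 39.335 mm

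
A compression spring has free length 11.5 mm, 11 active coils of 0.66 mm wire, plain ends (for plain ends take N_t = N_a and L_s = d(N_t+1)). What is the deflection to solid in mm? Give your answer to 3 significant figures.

3.58 mm

N_t = 11; L_s = 0.66·12 = 7.92 mm
δ_solid = L₀ − L_s = 11.5 − 7.92 = 3.58 mm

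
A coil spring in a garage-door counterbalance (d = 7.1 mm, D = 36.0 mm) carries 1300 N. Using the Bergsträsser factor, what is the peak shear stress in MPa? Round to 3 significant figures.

429 MPa

Spring index C = D/d = 36.0/7.1 = 5.0704
K_B = (4C+2)/(4C−3) = 22.282/17.282 = 1.2893
τ₀ = 8FD/(πd³) = 8·1300·36.0/(π·7.1³) = 374400/1124.4 = 332.97 MPa
τ_max = K·τ₀ = 1.2893 × 332.97 = 429.31 MPa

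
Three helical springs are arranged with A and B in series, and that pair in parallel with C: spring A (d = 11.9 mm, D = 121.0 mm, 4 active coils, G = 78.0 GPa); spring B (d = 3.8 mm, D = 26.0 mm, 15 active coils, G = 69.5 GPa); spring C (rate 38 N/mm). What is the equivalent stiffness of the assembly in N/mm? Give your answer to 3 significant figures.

43.5 N/mm

k_A = Gd⁴/(8D³N_a) = (78.0×10³)(11.9⁴)/(8·121.0³·4) = 27.592 N/mm
k_B = Gd⁴/(8D³N_a) = (69.5×10³)(3.8⁴)/(8·26.0³·15) = 6.871 N/mm
Springs A,B series: k_AB = 1/(1/27.592+1/6.871) = 5.5011 N/mm; parallel with C: k_eq = 5.5011+38 = 43.501 N/mm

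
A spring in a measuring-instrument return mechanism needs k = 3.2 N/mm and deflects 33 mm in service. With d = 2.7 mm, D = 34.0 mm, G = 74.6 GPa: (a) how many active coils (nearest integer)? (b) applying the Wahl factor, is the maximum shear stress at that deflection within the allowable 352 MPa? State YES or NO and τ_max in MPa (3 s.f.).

N_a = Gd⁴/(8D³k) = (74.6×10³)(2.7⁴)/(8·34.0³·3.2) = 3.94 → N_a = 4
Actual rate k = Gd⁴/(8D³·4) = 3.1522 N/mm
Working load F = kδ = 3.1522·33 = 104.02 N
C = 34.0/2.7 = 12.5926; K_W = (4C−1)/(4C−4)+0.615/C = 1.1135
τ_max = K_W·8FD/(πd³) = 1.1135·457.56 = 509.51 MPa
τ_max > 352 MPa → exceeds allowable

(a) 4 coils; (b) NO, τ_max = 510 MPa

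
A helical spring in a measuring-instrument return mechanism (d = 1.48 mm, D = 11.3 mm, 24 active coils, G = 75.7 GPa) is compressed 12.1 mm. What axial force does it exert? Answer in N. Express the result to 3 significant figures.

k = Gd⁴/(8D³N_a) = (75.7×10³)(1.48⁴)/(8·11.3³·24) = 1.311 N/mm
F = k·δ = 1.311 × 12.1 = 15.863 N

15.9 N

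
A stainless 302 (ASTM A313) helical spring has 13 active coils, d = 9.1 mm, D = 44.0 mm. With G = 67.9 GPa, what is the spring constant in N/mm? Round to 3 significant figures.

k = Gd⁴/(8D³N_a) = (67.9×10³ × 9.1⁴) / (8 × 44.0³ × 13)
  = 4.65624e+08 / 8.85914e+06 = 52.559 N/mm

52.6 N/mm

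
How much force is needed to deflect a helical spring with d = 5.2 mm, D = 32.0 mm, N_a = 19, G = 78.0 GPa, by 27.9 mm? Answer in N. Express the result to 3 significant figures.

k = Gd⁴/(8D³N_a) = (78.0×10³)(5.2⁴)/(8·32.0³·19) = 11.45 N/mm
F = k·δ = 11.45 × 27.9 = 319.46 N

319 N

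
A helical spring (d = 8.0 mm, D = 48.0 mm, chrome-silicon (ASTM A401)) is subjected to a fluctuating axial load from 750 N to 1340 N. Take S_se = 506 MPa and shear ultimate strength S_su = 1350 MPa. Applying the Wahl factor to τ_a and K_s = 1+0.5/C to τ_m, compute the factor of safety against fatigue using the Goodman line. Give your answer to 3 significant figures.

2.67

C = D/d = 48.0/8.0 = 6.0000; K_W = (4C−1)/(4C−4)+0.615/C = 1.2525; K_s = 1+0.5/C = 1.0833
F_a = (F_max−F_min)/2 = 295 N; F_m = (F_max+F_min)/2 = 1045 N
τ_a = K_W·8F_aD/(πd³) = 1.2525 × 70.426 = 88.209 MPa
τ_m = K_s·8F_mD/(πd³) = 1.0833 × 249.48 = 270.26 MPa
Goodman: 1/n_f = τ_a/S_se + τ_m/S_su = 88.209/506 + 270.26/1350 = 0.17433 + 0.20020 = 0.37452
n_f = 1/0.37452 = 2.67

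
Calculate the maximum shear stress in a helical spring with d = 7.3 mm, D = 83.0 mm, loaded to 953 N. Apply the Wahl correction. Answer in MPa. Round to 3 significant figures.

Spring index C = D/d = 83.0/7.3 = 11.3699
K_W = (4C−1)/(4C−4) + 0.615/C = 44.479/41.479 + 0.0541 = 1.1264
τ₀ = 8FD/(πd³) = 8·953·83.0/(π·7.3³) = 632792/1222.1 = 517.78 MPa
τ_max = K·τ₀ = 1.1264 × 517.78 = 583.23 MPa

583 MPa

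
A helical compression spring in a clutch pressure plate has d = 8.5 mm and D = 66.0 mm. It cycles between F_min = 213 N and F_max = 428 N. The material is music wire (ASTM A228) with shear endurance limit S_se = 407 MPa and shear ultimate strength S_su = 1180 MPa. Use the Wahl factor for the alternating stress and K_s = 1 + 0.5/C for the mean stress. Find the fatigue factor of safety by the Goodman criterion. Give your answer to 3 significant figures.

6.06

C = D/d = 66.0/8.5 = 7.7647; K_W = (4C−1)/(4C−4)+0.615/C = 1.1901; K_s = 1+0.5/C = 1.0644
F_a = (F_max−F_min)/2 = 107.5 N; F_m = (F_max+F_min)/2 = 320.5 N
τ_a = K_W·8F_aD/(πd³) = 1.1901 × 29.42 = 35.011 MPa
τ_m = K_s·8F_mD/(πd³) = 1.0644 × 87.711 = 93.359 MPa
Goodman: 1/n_f = τ_a/S_se + τ_m/S_su = 35.011/407 + 93.359/1180 = 0.08602 + 0.07912 = 0.16514
n_f = 1/0.16514 = 6.055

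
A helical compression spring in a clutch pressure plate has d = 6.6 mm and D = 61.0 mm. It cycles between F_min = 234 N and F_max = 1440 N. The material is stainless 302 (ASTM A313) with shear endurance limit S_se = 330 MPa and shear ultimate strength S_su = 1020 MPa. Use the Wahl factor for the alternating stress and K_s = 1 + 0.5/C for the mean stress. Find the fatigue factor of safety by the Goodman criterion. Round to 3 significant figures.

C = D/d = 61.0/6.6 = 9.2424; K_W = (4C−1)/(4C−4)+0.615/C = 1.1575; K_s = 1+0.5/C = 1.0541
F_a = (F_max−F_min)/2 = 603 N; F_m = (F_max+F_min)/2 = 837 N
τ_a = K_W·8F_aD/(πd³) = 1.1575 × 325.8 = 377.13 MPa
τ_m = K_s·8F_mD/(πd³) = 1.0541 × 452.23 = 476.7 MPa
Goodman: 1/n_f = τ_a/S_se + τ_m/S_su = 377.13/330 + 476.7/1020 = 1.14281 + 0.46735 = 1.6102
n_f = 1/1.6102 = 0.6211

0.621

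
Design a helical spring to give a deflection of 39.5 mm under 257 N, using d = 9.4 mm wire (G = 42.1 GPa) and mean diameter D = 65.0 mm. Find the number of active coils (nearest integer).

23

Required rate k = F/δ = 257/39.5 = 6.5063 N/mm
N_a = Gd⁴/(8D³k) = (42.1×10³ × 9.4⁴)/(8 × 65.0³ × 6.5063)
    = 3.28695e+08 / 1.42944e+07 = 22.99 → 23 coils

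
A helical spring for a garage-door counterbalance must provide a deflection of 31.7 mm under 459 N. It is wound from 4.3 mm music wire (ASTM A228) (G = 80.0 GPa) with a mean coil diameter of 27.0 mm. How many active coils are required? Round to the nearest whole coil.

12

Required rate k = F/δ = 459/31.7 = 14.479 N/mm
N_a = Gd⁴/(8D³k) = (80.0×10³ × 4.3⁴)/(8 × 27.0³ × 14.479)
    = 2.73504e+07 / 2.28e+06 = 12 → 12 coils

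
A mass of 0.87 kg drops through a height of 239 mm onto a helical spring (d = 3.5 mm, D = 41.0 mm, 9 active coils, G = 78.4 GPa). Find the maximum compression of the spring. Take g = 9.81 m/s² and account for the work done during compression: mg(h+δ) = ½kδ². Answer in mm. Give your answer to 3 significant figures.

45.2 mm

k = Gd⁴/(8D³N_a) = (78.4×10³)(3.5⁴)/(8·41.0³·9) = 2.3709 N/mm
W = mg = 0.87 × 9.81 = 8.5347 N
½kδ² − Wδ − Wh = 0 → δ = (W + √(W² + 2kWh))/k
δ = (8.5347 + √(72.841 + 9672.09))/2.3709 = (8.5347 + 98.716)/2.3709 = 45.237 mm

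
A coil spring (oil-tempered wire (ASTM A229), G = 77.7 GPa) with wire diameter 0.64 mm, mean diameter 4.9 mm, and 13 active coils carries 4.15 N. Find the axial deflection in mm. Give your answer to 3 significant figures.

k = Gd⁴/(8D³N_a) = (77.7×10³)(0.64⁴)/(8·4.9³·13) = 1.0654 N/mm
δ = F/k = 4.15 / 1.0654 = 3.8952 mm

3.90 mm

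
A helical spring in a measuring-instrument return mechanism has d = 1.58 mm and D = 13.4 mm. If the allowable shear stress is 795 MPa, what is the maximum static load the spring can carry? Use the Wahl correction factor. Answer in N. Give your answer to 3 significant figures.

C = D/d = 13.4/1.58 = 8.4810
K_W = (4C−1)/(4C−4) + 0.615/C = 32.924/29.924 + 0.0725 = 1.1728
τ_max = K·8FD/(πd³) → F_max = τ_allow·πd³/(8DK)
F_max = 795·π·1.58³/(8·13.4·1.1728) = 9851.2/125.72 = 78.358 N

78.4 N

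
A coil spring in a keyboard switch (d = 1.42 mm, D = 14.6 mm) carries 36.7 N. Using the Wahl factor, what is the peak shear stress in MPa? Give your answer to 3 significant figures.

544 MPa

Spring index C = D/d = 14.6/1.42 = 10.2817
K_W = (4C−1)/(4C−4) + 0.615/C = 40.127/37.127 + 0.0598 = 1.1406
τ₀ = 8FD/(πd³) = 8·36.7·14.6/(π·1.42³) = 4286.56/8.9953 = 476.53 MPa
τ_max = K·τ₀ = 1.1406 × 476.53 = 543.54 MPa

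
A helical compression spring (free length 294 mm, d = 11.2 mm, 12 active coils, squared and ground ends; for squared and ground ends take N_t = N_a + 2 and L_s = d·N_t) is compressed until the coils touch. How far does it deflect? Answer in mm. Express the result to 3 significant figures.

N_t = 14; L_s = 11.2·14 = 156.8 mm
δ_solid = L₀ − L_s = 294 − 156.8 = 137.2 mm

137 mm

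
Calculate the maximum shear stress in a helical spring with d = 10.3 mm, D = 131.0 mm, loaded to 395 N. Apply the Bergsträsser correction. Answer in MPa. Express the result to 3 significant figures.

133 MPa

Spring index C = D/d = 131.0/10.3 = 12.7184
K_B = (4C+2)/(4C−3) = 52.874/47.874 = 1.1044
τ₀ = 8FD/(πd³) = 8·395·131.0/(π·10.3³) = 413960/3432.9 = 120.59 MPa
τ_max = K·τ₀ = 1.1044 × 120.59 = 133.18 MPa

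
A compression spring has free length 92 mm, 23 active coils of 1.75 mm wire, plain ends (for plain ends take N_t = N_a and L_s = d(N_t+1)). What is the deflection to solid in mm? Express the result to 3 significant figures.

N_t = 23; L_s = 1.75·24 = 42 mm
δ_solid = L₀ − L_s = 92 − 42 = 50 mm

50.0 mm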